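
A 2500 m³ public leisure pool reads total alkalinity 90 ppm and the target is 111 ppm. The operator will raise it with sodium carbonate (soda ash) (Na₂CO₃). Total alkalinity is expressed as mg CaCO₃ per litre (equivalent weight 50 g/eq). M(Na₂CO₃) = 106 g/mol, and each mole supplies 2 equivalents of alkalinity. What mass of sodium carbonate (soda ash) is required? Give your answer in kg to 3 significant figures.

55.6 kg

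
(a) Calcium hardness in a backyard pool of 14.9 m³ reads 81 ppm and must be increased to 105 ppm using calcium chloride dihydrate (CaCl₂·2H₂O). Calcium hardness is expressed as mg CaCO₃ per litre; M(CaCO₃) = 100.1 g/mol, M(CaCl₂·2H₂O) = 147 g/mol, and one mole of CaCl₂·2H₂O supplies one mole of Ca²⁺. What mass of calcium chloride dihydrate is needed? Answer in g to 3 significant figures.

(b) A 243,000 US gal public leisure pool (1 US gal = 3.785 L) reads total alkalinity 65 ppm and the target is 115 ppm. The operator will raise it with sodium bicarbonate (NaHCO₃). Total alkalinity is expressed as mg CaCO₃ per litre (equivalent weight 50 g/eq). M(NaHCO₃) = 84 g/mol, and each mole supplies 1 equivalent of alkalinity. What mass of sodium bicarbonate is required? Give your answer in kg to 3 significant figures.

(a) Volume: 14.9 m³ = 14,900 L.
(a) Hardness to add: (105 − 81) = 24 mg/L as CaCO₃ × 14,900 L = 357.6 g as CaCO₃.
(a) Moles of Ca²⁺ (1 mol Ca²⁺ ≡ 1 mol CaCO₃): 357.6 / 100.1 g/mol = 3.572 mol.
(a) Mass of CaCl₂·2H₂O: 3.572 × 147 = 525.1 g.

(b) Volume: 243,000 US gal × 3.785 L/gal = 919,755 L.
(b) Alkalinity to add: (115 − 65) = 50 mg/L as CaCO₃ × 919,755 L = 45,990 g as CaCO₃.
(b) Equivalents: 45,990 g ÷ 50 g/eq = 919.8 eq.
(b) NaHCO₃ supplies 1 eq per mole → 919.8 mol.
(b) Mass: 919.8 mol × 84 g/mol = 77,260 g.

(a) 525 g; (b) 77.3 kg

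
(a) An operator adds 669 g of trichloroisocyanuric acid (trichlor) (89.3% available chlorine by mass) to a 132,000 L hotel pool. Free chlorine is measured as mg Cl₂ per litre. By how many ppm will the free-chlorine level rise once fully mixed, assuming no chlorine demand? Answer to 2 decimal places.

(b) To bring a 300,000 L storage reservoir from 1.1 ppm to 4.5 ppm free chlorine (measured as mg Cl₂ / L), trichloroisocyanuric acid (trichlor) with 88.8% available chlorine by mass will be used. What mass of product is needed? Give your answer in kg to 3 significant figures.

(a) 4.53 ppm; (b) 1.15 kg

(a) Available chlorine delivered: 669 g × 0.893 = 597.4 g as Cl₂.
(a) Concentration rise: 597.4 g / 132,000 L = 4.526 mg/L = 4.53 ppm.

(b) Chlorine deficit: 4.5 − 1.1 = 3.4 ppm = 3.4 mg/L as Cl₂.
(b) Cl₂ equivalent needed: 3.4 mg/L × 300,000 L = 1,020,000 mg = 1020 g.
(b) Product at 88.8% available chlorine: 1020 / 0.888 = 1149 g.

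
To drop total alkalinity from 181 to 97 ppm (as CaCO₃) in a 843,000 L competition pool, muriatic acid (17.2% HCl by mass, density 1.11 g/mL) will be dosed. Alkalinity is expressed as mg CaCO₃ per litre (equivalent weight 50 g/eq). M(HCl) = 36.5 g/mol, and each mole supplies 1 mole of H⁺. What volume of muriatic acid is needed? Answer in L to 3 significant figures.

Alkalinity to neutralize: (181 − 97) = 84 mg/L as CaCO₃ × 843,000 L = 70,810 g as CaCO₃.
Equivalents of H⁺ required: 70,810 ÷ 50 g/eq = 1416 eq = 1416 mol HCl.
Mass of HCl: 1416 × 36.5 = 51,690 g.
Mass of 17.2% solution: 51,690 / 0.172 = 300,500 g.
Volume: 300,500 g ÷ 1.11 g/mL = 270,800 mL.

271 L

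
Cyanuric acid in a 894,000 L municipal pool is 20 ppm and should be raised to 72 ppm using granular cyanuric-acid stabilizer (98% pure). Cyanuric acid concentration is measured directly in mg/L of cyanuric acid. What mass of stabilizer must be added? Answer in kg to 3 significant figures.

CYA to add: (72 − 20) = 52 mg/L × 894,000 L = 46,490 g cyanuric acid.
At 98% purity: 46,490 / 0.98 = 47,440 g product.

47.4 kg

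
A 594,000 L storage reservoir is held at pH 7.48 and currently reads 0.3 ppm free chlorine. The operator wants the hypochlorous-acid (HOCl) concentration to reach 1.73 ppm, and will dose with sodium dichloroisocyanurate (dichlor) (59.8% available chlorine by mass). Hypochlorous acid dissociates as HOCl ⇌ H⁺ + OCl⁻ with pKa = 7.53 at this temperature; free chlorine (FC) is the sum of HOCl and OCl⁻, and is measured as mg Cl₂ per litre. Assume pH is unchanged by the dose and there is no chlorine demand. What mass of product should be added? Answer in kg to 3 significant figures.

2.95 kg

[OCl⁻]/[HOCl] = 10^(pH − pKa) = 10^(7.48 − 7.53) = 0.8913; fraction as HOCl = 1/(1 + 0.8913) = 0.5288.
Free chlorine required for 1.73 ppm HOCl: 1.73 / 0.5288 = 3.272 ppm.
FC to add: 3.272 − 0.3 = 2.972 mg/L as Cl₂.
Cl₂ equivalent: 2.972 mg/L × 594,000 L = 1765 g.
Product at 59.8% available Cl: 1765 / 0.598 = 2952 g.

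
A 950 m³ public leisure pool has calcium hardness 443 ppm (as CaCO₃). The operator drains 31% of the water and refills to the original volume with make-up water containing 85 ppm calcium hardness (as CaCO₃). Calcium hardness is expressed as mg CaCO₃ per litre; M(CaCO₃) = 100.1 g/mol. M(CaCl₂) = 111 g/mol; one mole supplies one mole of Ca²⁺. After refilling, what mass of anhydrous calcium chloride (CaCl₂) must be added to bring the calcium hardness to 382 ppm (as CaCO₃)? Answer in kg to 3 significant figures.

Volume: 950 m³ = 950,000 L.
After draining 31% and refilling: 443 × 0.69 + 85 × 0.31 = 332.02 ppm.
Deficit to target: 382 − 332.02 = 49.98 mg/L.
As CaCO₃: 49.98 mg/L × 950,000 L = 47,480 g; ÷ 100.1 = 474.3 mol Ca²⁺.
Mass: 474.3 × 111 = 52,650 g.

52.7 kg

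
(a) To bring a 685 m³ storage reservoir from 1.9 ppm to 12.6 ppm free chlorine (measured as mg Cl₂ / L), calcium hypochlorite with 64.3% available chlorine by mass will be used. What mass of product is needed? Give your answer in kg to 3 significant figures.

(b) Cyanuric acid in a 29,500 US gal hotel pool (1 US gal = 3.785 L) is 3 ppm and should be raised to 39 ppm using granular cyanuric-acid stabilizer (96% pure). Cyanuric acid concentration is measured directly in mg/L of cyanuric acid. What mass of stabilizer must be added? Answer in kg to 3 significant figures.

(a) Volume: 685 m³ = 685,000 L.
(a) Chlorine deficit: 12.6 − 1.9 = 10.7 ppm = 10.7 mg/L as Cl₂.
(a) Cl₂ equivalent needed: 10.7 mg/L × 685,000 L = 7,329,000 mg = 7329 g.
(a) Product at 64.3% available chlorine: 7329 / 0.643 = 11,400 g.

(b) Volume: 29,500 US gal × 3.785 L/gal = 111,658 L.
(b) CYA to add: (39 − 3) = 36 mg/L × 111,658 L = 4020 g cyanuric acid.
(b) At 96% purity: 4020 / 0.96 = 4187 g product.

(a) 11.4 kg; (b) 4.19 kg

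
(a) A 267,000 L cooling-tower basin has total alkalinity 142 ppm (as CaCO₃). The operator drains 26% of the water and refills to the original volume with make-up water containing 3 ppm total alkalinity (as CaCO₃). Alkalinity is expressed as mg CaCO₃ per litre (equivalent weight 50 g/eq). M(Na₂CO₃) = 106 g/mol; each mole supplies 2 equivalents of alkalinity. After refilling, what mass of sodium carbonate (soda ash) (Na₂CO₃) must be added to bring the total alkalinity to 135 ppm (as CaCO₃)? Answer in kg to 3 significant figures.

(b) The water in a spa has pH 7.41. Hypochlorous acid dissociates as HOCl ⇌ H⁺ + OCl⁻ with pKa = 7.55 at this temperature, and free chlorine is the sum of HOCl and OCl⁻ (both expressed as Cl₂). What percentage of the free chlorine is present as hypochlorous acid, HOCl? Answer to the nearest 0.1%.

(a) After draining 26% and refilling: 142 × 0.74 + 3 × 0.26 = 105.86 ppm.
(a) Deficit to target: 135 − 105.86 = 29.14 mg/L.
(a) As CaCO₃: 29.14 mg/L × 267,000 L = 7780 g; ÷ 50 g/eq ÷ 2 = 77.8 mol Na₂CO₃.
(a) Mass: 77.8 × 106 = 8247 g.

(b) [OCl⁻]/[HOCl] = 10^(pH − pKa) = 10^(7.41 − 7.55) = 10^-0.14 = 0.7244.
(b) Fraction as HOCl = 1 / (1 + 0.7244) = 0.5799.

(a) 8.25 kg; (b) 58.0%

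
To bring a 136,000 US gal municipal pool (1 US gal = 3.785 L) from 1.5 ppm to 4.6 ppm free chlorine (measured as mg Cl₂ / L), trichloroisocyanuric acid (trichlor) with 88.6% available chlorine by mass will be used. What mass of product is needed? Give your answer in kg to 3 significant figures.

Volume: 136,000 US gal × 3.785 L/gal = 514,760 L.
Chlorine deficit: 4.6 − 1.5 = 3.1 ppm = 3.1 mg/L as Cl₂.
Cl₂ equivalent needed: 3.1 mg/L × 514,760 L = 1,596,000 mg = 1596 g.
Product at 88.6% available chlorine: 1596 / 0.886 = 1801 g.

1.80 kg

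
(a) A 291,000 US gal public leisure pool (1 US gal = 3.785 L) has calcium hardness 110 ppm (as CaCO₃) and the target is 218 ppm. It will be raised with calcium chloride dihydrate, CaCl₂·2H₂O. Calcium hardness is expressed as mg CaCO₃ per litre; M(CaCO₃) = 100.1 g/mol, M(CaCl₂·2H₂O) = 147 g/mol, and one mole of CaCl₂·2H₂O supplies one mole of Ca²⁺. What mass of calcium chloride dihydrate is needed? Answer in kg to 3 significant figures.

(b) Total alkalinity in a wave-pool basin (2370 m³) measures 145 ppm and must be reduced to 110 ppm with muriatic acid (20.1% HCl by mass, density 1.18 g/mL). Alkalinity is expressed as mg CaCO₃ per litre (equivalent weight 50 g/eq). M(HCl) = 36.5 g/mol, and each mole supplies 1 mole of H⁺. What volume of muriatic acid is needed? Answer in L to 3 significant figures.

(a) Volume: 291,000 US gal × 3.785 L/gal = 1,101,435 L.
(a) Hardness to add: (218 − 110) = 108 mg/L as CaCO₃ × 1,101,435 L = 119,000 g as CaCO₃.
(a) Moles of Ca²⁺ (1 mol Ca²⁺ ≡ 1 mol CaCO₃): 119,000 / 100.1 g/mol = 1188 mol.
(a) Mass of CaCl₂·2H₂O: 1188 × 147 = 174,700 g.

(b) Volume: 2370 m³ = 2,370,000 L.
(b) Alkalinity to neutralize: (145 − 110) = 35 mg/L as CaCO₃ × 2,370,000 L = 82,950 g as CaCO₃.
(b) Equivalents of H⁺ required: 82,950 ÷ 50 g/eq = 1659 eq = 1659 mol HCl.
(b) Mass of HCl: 1659 × 36.5 = 60,550 g.
(b) Mass of 20.1% solution: 60,550 / 0.201 = 301,300 g.
(b) Volume: 301,300 g ÷ 1.18 g/mL = 255,300 mL.

(a) 175 kg; (b) 255 L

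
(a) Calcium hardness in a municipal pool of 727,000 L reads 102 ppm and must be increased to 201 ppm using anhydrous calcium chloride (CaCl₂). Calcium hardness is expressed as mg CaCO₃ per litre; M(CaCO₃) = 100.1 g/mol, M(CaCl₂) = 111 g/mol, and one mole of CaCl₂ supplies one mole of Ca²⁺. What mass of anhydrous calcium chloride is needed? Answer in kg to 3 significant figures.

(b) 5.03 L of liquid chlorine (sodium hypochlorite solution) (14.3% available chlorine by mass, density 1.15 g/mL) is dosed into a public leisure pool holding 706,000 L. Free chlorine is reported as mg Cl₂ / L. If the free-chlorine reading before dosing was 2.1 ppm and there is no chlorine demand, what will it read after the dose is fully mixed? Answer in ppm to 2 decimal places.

(a) Hardness to add: (201 − 102) = 99 mg/L as CaCO₃ × 727,000 L = 71,970 g as CaCO₃.
(a) Moles of Ca²⁺ (1 mol Ca²⁺ ≡ 1 mol CaCO₃): 71,970 / 100.1 g/mol = 719 mol.
(a) Mass of CaCl₂: 719 × 111 = 79,810 g.

(b) Mass of solution: 5.03 L × 1000 mL/L × 1.15 g/mL = 5784 g.
(b) Available chlorine delivered: 5784 g × 0.143 = 827.2 g as Cl₂.
(b) Concentration rise: 827.2 g / 706,000 L = 1.172 mg/L = 1.17 ppm.
(b) Final FC: 2.1 + 1.17 = 3.27 ppm.

(a) 79.8 kg; (b) 3.27 ppm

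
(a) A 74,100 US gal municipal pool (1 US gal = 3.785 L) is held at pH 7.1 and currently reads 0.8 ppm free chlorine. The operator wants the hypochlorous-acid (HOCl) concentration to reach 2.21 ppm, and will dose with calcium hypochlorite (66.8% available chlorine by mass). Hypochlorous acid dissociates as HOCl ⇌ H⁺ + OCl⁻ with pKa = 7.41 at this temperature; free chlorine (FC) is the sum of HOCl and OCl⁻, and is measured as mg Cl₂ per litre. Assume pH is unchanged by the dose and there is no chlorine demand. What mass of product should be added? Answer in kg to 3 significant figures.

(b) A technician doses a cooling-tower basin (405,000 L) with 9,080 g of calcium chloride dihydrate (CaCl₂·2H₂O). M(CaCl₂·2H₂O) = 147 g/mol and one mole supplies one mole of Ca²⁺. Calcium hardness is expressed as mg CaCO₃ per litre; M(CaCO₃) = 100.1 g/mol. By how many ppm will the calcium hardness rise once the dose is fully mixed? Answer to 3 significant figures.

(a) Volume: 74,100 US gal × 3.785 L/gal = 280,468 L.
(a) [OCl⁻]/[HOCl] = 10^(pH − pKa) = 10^(7.1 − 7.41) = 0.4898; fraction as HOCl = 1/(1 + 0.4898) = 0.6712.
(a) Free chlorine required for 2.21 ppm HOCl: 2.21 / 0.6712 = 3.292 ppm.
(a) FC to add: 3.292 − 0.8 = 2.492 mg/L as Cl₂.
(a) Cl₂ equivalent: 2.492 mg/L × 280,468 L = 699 g.
(a) Product at 66.8% available Cl: 699 / 0.668 = 1046 g.

(b) Moles of Ca²⁺: 9,080 g ÷ 147 g/mol = 61.77 mol.
(b) As CaCO₃: 61.77 mol × 100.1 g/mol = 6183 g.
(b) Rise: 6183 g / 405,000 L × 1000 = 15.27 mg/L.

(a) 1.05 kg; (b) 15.3 ppm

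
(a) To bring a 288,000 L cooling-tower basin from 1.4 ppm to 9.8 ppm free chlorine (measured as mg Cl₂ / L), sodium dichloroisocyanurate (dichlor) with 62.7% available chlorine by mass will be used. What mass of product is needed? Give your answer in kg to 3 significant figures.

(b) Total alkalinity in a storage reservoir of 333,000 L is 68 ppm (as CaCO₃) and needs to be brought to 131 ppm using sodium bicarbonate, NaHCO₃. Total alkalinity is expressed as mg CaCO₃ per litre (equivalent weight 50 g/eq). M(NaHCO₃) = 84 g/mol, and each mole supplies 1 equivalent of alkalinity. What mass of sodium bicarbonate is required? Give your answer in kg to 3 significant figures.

(a) Chlorine deficit: 9.8 − 1.4 = 8.4 ppm = 8.4 mg/L as Cl₂.
(a) Cl₂ equivalent needed: 8.4 mg/L × 288,000 L = 2,419,000 mg = 2419 g.
(a) Product at 62.7% available chlorine: 2419 / 0.627 = 3858 g.

(b) Alkalinity to add: (131 − 68) = 63 mg/L as CaCO₃ × 333,000 L = 20,980 g as CaCO₃.
(b) Equivalents: 20,980 g ÷ 50 g/eq = 419.6 eq.
(b) NaHCO₃ supplies 1 eq per mole → 419.6 mol.
(b) Mass: 419.6 mol × 84 g/mol = 35,240 g.

(a) 3.86 kg; (b) 35.2 kg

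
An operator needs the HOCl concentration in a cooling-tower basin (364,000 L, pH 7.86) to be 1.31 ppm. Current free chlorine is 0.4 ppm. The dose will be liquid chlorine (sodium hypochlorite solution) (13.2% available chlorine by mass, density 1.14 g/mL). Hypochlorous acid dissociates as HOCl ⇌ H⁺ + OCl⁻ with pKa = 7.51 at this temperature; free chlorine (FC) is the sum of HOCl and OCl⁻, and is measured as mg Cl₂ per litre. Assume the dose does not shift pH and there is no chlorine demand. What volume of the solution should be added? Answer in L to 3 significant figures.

[OCl⁻]/[HOCl] = 10^(pH − pKa) = 10^(7.86 − 7.51) = 2.239; fraction as HOCl = 1/(1 + 2.239) = 0.3088.
Free chlorine required for 1.31 ppm HOCl: 1.31 / 0.3088 = 4.243 ppm.
FC to add: 4.243 − 0.4 = 3.843 mg/L as Cl₂.
Cl₂ equivalent: 3.843 mg/L × 364,000 L = 1399 g.
Product at 13.2% available Cl: 1399 / 0.132 = 10,600 g.
Volume: 10,600 g ÷ 1.14 g/mL = 9295 mL.

9.30 L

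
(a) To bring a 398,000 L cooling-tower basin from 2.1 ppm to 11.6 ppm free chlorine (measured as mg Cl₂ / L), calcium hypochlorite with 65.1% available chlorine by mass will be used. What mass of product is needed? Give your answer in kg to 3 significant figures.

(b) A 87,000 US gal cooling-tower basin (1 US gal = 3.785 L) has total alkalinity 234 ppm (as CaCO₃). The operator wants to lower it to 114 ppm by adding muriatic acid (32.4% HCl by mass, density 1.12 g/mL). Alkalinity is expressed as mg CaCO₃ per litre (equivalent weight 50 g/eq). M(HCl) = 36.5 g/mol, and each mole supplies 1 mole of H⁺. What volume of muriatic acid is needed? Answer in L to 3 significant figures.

(a) 5.81 kg; (b) 79.5 L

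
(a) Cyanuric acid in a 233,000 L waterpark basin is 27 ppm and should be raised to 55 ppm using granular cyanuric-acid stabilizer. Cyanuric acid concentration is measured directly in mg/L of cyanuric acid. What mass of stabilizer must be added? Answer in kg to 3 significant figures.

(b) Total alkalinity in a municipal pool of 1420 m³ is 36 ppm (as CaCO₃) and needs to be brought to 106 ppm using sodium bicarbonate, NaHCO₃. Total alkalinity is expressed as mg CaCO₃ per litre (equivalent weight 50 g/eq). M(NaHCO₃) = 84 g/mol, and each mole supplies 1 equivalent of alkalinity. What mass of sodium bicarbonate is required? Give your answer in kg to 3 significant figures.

(a) CYA to add: (55 − 27) = 28 mg/L × 233,000 L = 6524 g cyanuric acid.

(b) Volume: 1420 m³ = 1,420,000 L.
(b) Alkalinity to add: (106 − 36) = 70 mg/L as CaCO₃ × 1,420,000 L = 99,400 g as CaCO₃.
(b) Equivalents: 99,400 g ÷ 50 g/eq = 1988 eq.
(b) NaHCO₃ supplies 1 eq per mole → 1988 mol.
(b) Mass: 1988 mol × 84 g/mol = 167,000 g.

(a) 6.52 kg; (b) 167 kg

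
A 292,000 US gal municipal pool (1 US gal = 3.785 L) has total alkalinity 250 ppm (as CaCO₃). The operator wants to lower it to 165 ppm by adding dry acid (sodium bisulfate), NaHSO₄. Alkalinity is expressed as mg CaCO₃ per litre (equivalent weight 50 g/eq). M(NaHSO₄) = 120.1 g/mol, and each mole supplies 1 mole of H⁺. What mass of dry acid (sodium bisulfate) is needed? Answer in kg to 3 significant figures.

226 kg

Volume: 292,000 US gal × 3.785 L/gal = 1,105,220 L.
Alkalinity to neutralize: (250 − 165) = 85 mg/L as CaCO₃ × 1,105,220 L = 93,940 g as CaCO₃.
Equivalents of H⁺ required: 93,940 ÷ 50 g/eq = 1879 eq = 1879 mol NaHSO₄.
Mass of NaHSO₄: 1879 × 120.1 = 225,700 g.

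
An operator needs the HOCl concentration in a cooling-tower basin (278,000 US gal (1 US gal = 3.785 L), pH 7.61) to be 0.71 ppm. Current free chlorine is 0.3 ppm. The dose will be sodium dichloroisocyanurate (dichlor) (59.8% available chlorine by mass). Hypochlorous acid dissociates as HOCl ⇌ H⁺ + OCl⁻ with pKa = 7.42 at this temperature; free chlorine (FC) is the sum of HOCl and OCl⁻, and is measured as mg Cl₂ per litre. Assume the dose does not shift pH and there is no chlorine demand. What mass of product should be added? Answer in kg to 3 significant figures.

2.66 kg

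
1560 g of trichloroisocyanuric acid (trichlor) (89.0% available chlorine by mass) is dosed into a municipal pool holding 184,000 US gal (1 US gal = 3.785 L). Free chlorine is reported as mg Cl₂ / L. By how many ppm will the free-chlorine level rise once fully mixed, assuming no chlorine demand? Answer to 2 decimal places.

1.99 ppm

Volume: 184,000 US gal × 3.785 L/gal = 696,440 L.
Available chlorine delivered: 1560 g × 0.89 = 1388 g as Cl₂.
Concentration rise: 1388 g / 696,440 L = 1.994 mg/L = 1.99 ppm.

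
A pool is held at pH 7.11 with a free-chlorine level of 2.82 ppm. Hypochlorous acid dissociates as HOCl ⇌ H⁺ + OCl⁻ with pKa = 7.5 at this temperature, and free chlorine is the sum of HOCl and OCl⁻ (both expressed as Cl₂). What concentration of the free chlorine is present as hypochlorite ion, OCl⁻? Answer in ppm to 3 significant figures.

0.816 ppm

[OCl⁻]/[HOCl] = 10^(pH − pKa) = 10^(7.11 − 7.5) = 10^-0.39 = 0.4074.
Fraction as HOCl = 1 / (1 + 0.4074) = 0.7105.
OCl⁻ = (1 − 0.7105) × 2.82 ppm = 0.8163 ppm.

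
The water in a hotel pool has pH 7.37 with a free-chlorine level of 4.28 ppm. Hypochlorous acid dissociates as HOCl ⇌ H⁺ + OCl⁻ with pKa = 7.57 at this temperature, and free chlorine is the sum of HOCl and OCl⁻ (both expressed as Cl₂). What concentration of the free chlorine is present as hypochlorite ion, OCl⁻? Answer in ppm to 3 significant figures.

[OCl⁻]/[HOCl] = 10^(pH − pKa) = 10^(7.37 − 7.57) = 10^-0.20 = 0.631.
Fraction as HOCl = 1 / (1 + 0.631) = 0.6131.
OCl⁻ = (1 − 0.6131) × 4.28 ppm = 1.656 ppm.

1.66 ppm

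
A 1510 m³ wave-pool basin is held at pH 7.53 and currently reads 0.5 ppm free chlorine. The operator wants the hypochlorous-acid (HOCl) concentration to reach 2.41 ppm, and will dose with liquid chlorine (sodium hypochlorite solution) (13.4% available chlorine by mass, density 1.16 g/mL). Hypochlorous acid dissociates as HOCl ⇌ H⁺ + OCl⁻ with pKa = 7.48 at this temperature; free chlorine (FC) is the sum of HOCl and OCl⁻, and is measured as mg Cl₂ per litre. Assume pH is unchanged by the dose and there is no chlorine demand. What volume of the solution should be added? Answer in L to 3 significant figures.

Volume: 1510 m³ = 1,510,000 L.
[OCl⁻]/[HOCl] = 10^(pH − pKa) = 10^(7.53 − 7.48) = 1.122; fraction as HOCl = 1/(1 + 1.122) = 0.4712.
Free chlorine required for 2.41 ppm HOCl: 2.41 / 0.4712 = 5.114 ppm.
FC to add: 5.114 − 0.5 = 4.614 mg/L as Cl₂.
Cl₂ equivalent: 4.614 mg/L × 1,510,000 L = 6967 g.
Product at 13.4% available Cl: 6967 / 0.134 = 51,990 g.
Volume: 51,990 g ÷ 1.16 g/mL = 44,820 mL.

44.8 L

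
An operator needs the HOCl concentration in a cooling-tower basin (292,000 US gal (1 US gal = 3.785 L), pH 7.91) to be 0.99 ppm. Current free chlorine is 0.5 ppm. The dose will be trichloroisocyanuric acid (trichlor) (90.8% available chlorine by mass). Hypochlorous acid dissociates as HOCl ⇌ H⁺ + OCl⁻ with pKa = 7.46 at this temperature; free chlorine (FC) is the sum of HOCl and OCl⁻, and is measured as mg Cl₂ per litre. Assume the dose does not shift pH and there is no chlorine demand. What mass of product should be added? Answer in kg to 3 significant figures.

3.99 kg

Volume: 292,000 US gal × 3.785 L/gal = 1,105,220 L.
[OCl⁻]/[HOCl] = 10^(pH − pKa) = 10^(7.91 − 7.46) = 2.818; fraction as HOCl = 1/(1 + 2.818) = 0.2619.
Free chlorine required for 0.99 ppm HOCl: 0.99 / 0.2619 = 3.78 ppm.
FC to add: 3.78 − 0.5 = 3.28 mg/L as Cl₂.
Cl₂ equivalent: 3.28 mg/L × 1,105,220 L = 3625 g.
Product at 90.8% available Cl: 3625 / 0.908 = 3993 g.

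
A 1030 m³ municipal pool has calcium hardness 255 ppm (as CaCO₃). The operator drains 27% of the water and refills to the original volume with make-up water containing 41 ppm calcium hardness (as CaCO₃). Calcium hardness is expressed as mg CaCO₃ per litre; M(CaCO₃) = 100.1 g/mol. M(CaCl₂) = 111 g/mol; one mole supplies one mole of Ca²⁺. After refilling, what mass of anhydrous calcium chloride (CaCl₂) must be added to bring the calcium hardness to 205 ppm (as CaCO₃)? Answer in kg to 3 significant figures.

Volume: 1030 m³ = 1,030,000 L.
After draining 27% and refilling: 255 × 0.73 + 41 × 0.27 = 197.22 ppm.
Deficit to target: 205 − 197.22 = 7.78 mg/L.
As CaCO₃: 7.78 mg/L × 1,030,000 L = 8013 g; ÷ 100.1 = 80.05 mol Ca²⁺.
Mass: 80.05 × 111 = 8886 g.

8.89 kg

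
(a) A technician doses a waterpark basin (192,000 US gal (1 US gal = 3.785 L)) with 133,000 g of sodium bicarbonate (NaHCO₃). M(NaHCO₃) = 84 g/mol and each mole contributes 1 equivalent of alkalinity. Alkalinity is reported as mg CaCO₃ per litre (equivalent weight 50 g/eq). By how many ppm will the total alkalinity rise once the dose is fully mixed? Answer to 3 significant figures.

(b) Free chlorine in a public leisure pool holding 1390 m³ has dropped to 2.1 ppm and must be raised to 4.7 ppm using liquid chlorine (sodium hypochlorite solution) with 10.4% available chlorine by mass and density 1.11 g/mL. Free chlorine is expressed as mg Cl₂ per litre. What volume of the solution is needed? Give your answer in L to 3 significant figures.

(a) 109 ppm; (b) 31.3 L

(a) Volume: 192,000 US gal × 3.785 L/gal = 726,720 L.
(a) Moles of NaHCO₃: 133,000 g ÷ 84 g/mol = 1583 mol → 1583 eq of alkalinity.
(a) As CaCO₃: 1583 eq × 50 g/eq = 79,170 g.
(a) Rise: 79,170 g / 726,720 L × 1000 = 108.9 mg/L.

(b) Volume: 1390 m³ = 1,390,000 L.
(b) Chlorine deficit: 4.7 − 2.1 = 2.6 ppm = 2.6 mg/L as Cl₂.
(b) Cl₂ equivalent needed: 2.6 mg/L × 1,390,000 L = 3,614,000 mg = 3614 g.
(b) Product at 10.4% available chlorine: 3614 / 0.104 = 34,750 g.
(b) Volume at density 1.11 g/mL: 34,750 g ÷ 1.11 g/mL = 31,310 mL.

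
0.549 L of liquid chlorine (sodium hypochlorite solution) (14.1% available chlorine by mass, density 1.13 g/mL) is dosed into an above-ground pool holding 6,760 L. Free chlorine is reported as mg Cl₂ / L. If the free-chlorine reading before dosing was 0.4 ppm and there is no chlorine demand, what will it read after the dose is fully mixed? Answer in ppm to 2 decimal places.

Mass of solution: 0.549 L × 1000 mL/L × 1.13 g/mL = 620.4 g.
Available chlorine delivered: 620.4 g × 0.141 = 87.47 g as Cl₂.
Concentration rise: 87.47 g / 6,760 L = 12.94 mg/L = 12.94 ppm.
Final FC: 0.4 + 12.94 = 13.34 ppm.

13.34 ppm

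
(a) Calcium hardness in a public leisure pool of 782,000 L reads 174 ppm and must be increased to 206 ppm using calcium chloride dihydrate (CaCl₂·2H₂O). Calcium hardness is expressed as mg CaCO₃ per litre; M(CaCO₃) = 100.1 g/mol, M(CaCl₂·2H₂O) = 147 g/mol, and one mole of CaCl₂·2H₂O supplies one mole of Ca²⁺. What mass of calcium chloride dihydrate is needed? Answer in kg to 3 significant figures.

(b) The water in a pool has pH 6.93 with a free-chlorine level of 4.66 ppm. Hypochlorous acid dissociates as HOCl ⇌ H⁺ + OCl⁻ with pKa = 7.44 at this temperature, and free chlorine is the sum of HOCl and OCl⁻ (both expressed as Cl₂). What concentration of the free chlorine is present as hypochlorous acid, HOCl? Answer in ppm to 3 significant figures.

(a) 36.7 kg; (b) 3.56 ppm

(a) Hardness to add: (206 − 174) = 32 mg/L as CaCO₃ × 782,000 L = 25,020 g as CaCO₃.
(a) Moles of Ca²⁺ (1 mol Ca²⁺ ≡ 1 mol CaCO₃): 25,020 / 100.1 g/mol = 250 mol.
(a) Mass of CaCl₂·2H₂O: 250 × 147 = 36,750 g.

(b) [OCl⁻]/[HOCl] = 10^(pH − pKa) = 10^(6.93 − 7.44) = 10^-0.51 = 0.309.
(b) Fraction as HOCl = 1 / (1 + 0.309) = 0.7639.
(b) HOCl = 0.7639 × 4.66 ppm = 3.56 ppm.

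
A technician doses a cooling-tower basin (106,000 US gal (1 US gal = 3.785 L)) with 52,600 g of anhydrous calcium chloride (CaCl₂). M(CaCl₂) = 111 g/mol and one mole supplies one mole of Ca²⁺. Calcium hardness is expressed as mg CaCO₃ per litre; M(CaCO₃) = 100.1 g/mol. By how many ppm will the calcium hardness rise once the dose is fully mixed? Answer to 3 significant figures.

118 ppm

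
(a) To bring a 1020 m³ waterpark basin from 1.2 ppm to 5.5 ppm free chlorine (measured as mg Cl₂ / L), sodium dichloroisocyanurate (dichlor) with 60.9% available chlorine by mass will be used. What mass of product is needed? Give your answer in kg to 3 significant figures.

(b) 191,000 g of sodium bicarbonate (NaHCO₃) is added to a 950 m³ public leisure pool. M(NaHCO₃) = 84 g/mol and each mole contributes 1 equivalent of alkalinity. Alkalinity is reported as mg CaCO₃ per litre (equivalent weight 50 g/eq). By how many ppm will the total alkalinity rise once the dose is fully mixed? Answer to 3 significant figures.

(a) Volume: 1020 m³ = 1,020,000 L.
(a) Chlorine deficit: 5.5 − 1.2 = 4.3 ppm = 4.3 mg/L as Cl₂.
(a) Cl₂ equivalent needed: 4.3 mg/L × 1,020,000 L = 4,386,000 mg = 4386 g.
(a) Product at 60.9% available chlorine: 4386 / 0.609 = 7202 g.

(b) Volume: 950 m³ = 950,000 L.
(b) Moles of NaHCO₃: 191,000 g ÷ 84 g/mol = 2274 mol → 2274 eq of alkalinity.
(b) As CaCO₃: 2274 eq × 50 g/eq = 113,700 g.
(b) Rise: 113,700 g / 950,000 L × 1000 = 119.7 mg/L.

(a) 7.20 kg; (b) 120 ppm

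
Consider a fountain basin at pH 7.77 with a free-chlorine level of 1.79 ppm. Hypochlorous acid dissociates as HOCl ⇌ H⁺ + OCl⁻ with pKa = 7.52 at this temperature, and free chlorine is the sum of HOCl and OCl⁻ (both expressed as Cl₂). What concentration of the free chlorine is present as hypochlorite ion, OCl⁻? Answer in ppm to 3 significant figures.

[OCl⁻]/[HOCl] = 10^(pH − pKa) = 10^(7.77 − 7.52) = 10^0.25 = 1.778.
Fraction as HOCl = 1 / (1 + 1.778) = 0.3599.
OCl⁻ = (1 − 0.3599) × 1.79 ppm = 1.146 ppm.

1.15 ppm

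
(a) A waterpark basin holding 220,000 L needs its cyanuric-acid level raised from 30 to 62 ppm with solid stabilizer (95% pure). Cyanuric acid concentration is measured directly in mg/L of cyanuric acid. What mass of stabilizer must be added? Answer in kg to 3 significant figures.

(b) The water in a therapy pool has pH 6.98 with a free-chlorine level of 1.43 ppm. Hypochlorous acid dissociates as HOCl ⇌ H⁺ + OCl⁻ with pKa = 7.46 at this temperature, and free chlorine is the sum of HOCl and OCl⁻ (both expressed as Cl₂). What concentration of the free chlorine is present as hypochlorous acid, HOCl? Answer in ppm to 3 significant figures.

(a) 7.41 kg; (b) 1.07 ppm

(a) CYA to add: (62 − 30) = 32 mg/L × 220,000 L = 7040 g cyanuric acid.
(a) At 95% purity: 7040 / 0.95 = 7411 g product.

(b) [OCl⁻]/[HOCl] = 10^(pH − pKa) = 10^(6.98 − 7.46) = 10^-0.48 = 0.3311.
(b) Fraction as HOCl = 1 / (1 + 0.3311) = 0.7512.
(b) HOCl = 0.7512 × 1.43 ppm = 1.074 ppm.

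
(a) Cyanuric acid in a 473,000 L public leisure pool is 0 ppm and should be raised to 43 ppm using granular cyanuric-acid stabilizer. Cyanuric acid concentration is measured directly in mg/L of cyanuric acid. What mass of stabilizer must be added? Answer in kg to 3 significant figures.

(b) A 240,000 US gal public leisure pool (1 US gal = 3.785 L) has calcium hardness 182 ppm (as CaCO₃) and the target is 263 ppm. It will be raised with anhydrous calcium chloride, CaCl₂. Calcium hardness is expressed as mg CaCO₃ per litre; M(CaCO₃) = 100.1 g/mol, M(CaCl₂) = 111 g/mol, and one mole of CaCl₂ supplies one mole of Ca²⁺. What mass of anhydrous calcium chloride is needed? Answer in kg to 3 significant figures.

(a) 20.3 kg; (b) 81.6 kg

(a) CYA to add: (43 − 0) = 43 mg/L × 473,000 L = 20,340 g cyanuric acid.

(b) Volume: 240,000 US gal × 3.785 L/gal = 908,400 L.
(b) Hardness to add: (263 − 182) = 81 mg/L as CaCO₃ × 908,400 L = 73,580 g as CaCO₃.
(b) Moles of Ca²⁺ (1 mol Ca²⁺ ≡ 1 mol CaCO₃): 73,580 / 100.1 g/mol = 735.1 mol.
(b) Mass of CaCl₂: 735.1 × 111 = 81,590 g.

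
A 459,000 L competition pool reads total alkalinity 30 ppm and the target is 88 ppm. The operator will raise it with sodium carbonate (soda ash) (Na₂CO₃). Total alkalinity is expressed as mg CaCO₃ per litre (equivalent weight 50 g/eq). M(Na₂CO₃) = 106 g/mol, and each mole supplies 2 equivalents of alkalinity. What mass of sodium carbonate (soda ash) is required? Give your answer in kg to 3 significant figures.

28.2 kg

Alkalinity to add: (88 − 30) = 58 mg/L as CaCO₃ × 459,000 L = 26,620 g as CaCO₃.
Equivalents: 26,620 g ÷ 50 g/eq = 532.4 eq.
Each mole of Na₂CO₃ supplies 2 eq, so 532.4 / 2 = 266.2 mol.
Mass: 266.2 mol × 106 g/mol = 28,220 g.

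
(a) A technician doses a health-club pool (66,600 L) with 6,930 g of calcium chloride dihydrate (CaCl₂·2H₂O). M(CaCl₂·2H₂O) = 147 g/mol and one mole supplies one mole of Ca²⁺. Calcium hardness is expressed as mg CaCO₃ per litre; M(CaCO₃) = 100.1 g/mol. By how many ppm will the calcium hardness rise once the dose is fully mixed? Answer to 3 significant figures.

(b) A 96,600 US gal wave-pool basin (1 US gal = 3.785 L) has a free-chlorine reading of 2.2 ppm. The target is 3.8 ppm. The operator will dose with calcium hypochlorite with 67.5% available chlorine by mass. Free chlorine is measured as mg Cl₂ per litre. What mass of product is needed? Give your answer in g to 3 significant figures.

(a) 70.9 ppm; (b) 867 g

(a) Moles of Ca²⁺: 6,930 g ÷ 147 g/mol = 47.14 mol.
(a) As CaCO₃: 47.14 mol × 100.1 g/mol = 4719 g.
(a) Rise: 4719 g / 66,600 L × 1000 = 70.86 mg/L.

(b) Volume: 96,600 US gal × 3.785 L/gal = 365,631 L.
(b) Chlorine deficit: 3.8 − 2.2 = 1.6 ppm = 1.6 mg/L as Cl₂.
(b) Cl₂ equivalent needed: 1.6 mg/L × 365,631 L = 585,000 mg = 585 g.
(b) Product at 67.5% available chlorine: 585 / 0.675 = 866.7 g.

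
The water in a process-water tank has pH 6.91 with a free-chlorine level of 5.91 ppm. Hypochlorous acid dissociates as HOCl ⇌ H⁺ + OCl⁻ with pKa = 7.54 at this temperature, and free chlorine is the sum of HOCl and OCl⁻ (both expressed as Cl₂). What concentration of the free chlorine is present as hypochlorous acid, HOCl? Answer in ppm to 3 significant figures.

[OCl⁻]/[HOCl] = 10^(pH − pKa) = 10^(6.91 − 7.54) = 10^-0.63 = 0.2344.
Fraction as HOCl = 1 / (1 + 0.2344) = 0.8101.
HOCl = 0.8101 × 5.91 ppm = 4.788 ppm.

4.79 ppm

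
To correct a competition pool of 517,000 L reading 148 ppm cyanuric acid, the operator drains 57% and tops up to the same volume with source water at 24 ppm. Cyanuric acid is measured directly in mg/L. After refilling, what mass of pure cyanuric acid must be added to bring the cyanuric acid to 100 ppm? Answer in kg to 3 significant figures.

11.7 kg

After draining 57% and refilling: 148 × 0.43 + 24 × 0.57 = 77.32 ppm.
Deficit to target: 100 − 77.32 = 22.68 mg/L.
Mass: 22.68 mg/L × 517,000 L = 11,730 g cyanuric acid.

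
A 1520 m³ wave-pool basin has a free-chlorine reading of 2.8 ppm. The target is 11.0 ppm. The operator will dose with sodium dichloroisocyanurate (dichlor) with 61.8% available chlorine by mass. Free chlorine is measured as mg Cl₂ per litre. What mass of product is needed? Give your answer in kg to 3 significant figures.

20.2 kg

Volume: 1520 m³ = 1,520,000 L.
Chlorine deficit: 11.0 − 2.8 = 8.2 ppm = 8.2 mg/L as Cl₂.
Cl₂ equivalent needed: 8.2 mg/L × 1,520,000 L = 12,460,000 mg = 12,460 g.
Product at 61.8% available chlorine: 12,460 / 0.618 = 20,170 g.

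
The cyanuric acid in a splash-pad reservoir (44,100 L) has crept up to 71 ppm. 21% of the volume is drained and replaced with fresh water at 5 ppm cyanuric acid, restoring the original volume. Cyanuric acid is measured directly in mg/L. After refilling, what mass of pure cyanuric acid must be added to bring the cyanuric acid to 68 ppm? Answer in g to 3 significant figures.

479 g

After draining 21% and refilling: 71 × 0.79 + 5 × 0.21 = 57.14 ppm.
Deficit to target: 68 − 57.14 = 10.86 mg/L.
Mass: 10.86 mg/L × 44,100 L = 478.9 g cyanuric acid.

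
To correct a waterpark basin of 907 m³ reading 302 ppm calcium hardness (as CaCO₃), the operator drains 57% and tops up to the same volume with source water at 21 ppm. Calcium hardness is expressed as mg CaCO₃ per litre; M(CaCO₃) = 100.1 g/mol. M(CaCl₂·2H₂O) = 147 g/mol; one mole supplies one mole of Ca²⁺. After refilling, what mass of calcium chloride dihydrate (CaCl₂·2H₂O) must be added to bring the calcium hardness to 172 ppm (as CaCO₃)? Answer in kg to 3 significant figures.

Volume: 907 m³ = 907,000 L.
After draining 57% and refilling: 302 × 0.43 + 21 × 0.57 = 141.83 ppm.
Deficit to target: 172 − 141.83 = 30.17 mg/L.
As CaCO₃: 30.17 mg/L × 907,000 L = 27,360 g; ÷ 100.1 = 273.4 mol Ca²⁺.
Mass: 273.4 × 147 = 40,190 g.

40.2 kg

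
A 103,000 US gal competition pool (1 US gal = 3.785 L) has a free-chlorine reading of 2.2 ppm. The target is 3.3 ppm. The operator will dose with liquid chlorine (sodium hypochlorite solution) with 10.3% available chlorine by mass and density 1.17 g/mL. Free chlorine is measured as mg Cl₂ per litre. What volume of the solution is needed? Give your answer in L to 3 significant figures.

Volume: 103,000 US gal × 3.785 L/gal = 389,855 L.
Chlorine deficit: 3.3 − 2.2 = 1.1 ppm = 1.1 mg/L as Cl₂.
Cl₂ equivalent needed: 1.1 mg/L × 389,855 L = 428,800 mg = 428.8 g.
Product at 10.3% available chlorine: 428.8 / 0.103 = 4164 g.
Volume at density 1.17 g/mL: 4164 g ÷ 1.17 g/mL = 3559 mL.

3.56 L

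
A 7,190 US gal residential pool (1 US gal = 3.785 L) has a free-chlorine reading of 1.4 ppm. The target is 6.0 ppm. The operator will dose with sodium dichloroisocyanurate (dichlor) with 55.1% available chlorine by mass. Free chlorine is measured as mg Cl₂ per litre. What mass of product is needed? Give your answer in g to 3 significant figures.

Volume: 7,190 US gal × 3.785 L/gal = 27,214 L.
Chlorine deficit: 6.0 − 1.4 = 4.6 ppm = 4.6 mg/L as Cl₂.
Cl₂ equivalent needed: 4.6 mg/L × 27,214 L = 125,200 mg = 125.2 g.
Product at 55.1% available chlorine: 125.2 / 0.551 = 227.2 g.

227 g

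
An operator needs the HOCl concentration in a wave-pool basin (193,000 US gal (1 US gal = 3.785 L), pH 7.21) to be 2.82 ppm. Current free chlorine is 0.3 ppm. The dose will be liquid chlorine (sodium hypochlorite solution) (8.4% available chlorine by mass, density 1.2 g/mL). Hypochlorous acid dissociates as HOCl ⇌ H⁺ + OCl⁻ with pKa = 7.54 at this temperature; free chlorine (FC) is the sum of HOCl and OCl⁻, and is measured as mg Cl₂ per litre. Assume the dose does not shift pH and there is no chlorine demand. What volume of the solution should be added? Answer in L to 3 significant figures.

Volume: 193,000 US gal × 3.785 L/gal = 730,505 L.
[OCl⁻]/[HOCl] = 10^(pH − pKa) = 10^(7.21 − 7.54) = 0.4677; fraction as HOCl = 1/(1 + 0.4677) = 0.6813.
Free chlorine required for 2.82 ppm HOCl: 2.82 / 0.6813 = 4.139 ppm.
FC to add: 4.139 − 0.3 = 3.839 mg/L as Cl₂.
Cl₂ equivalent: 3.839 mg/L × 730,505 L = 2804 g.
Product at 8.4% available Cl: 2804 / 0.084 = 33,390 g.
Volume: 33,390 g ÷ 1.2 g/mL = 27,820 mL.

27.8 L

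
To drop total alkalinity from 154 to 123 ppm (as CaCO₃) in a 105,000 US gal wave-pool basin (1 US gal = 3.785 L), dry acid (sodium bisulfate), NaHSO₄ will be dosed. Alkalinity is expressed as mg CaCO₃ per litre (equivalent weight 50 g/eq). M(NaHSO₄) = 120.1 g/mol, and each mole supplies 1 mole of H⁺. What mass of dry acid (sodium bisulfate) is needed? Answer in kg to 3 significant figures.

29.6 kg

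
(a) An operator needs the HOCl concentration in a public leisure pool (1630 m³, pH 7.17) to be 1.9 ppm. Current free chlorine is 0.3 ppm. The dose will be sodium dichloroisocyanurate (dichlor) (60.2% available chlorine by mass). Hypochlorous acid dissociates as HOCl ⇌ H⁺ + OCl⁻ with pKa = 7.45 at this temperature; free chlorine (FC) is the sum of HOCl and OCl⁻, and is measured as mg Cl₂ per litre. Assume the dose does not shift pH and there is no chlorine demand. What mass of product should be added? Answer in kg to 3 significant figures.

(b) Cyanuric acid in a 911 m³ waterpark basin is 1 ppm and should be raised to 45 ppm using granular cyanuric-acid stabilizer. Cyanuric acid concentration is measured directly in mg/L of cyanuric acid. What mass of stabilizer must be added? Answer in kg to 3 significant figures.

(a) 7.03 kg; (b) 40.1 kg

(a) Volume: 1630 m³ = 1,630,000 L.
(a) [OCl⁻]/[HOCl] = 10^(pH − pKa) = 10^(7.17 − 7.45) = 0.5248; fraction as HOCl = 1/(1 + 0.5248) = 0.6558.
(a) Free chlorine required for 1.9 ppm HOCl: 1.9 / 0.6558 = 2.897 ppm.
(a) FC to add: 2.897 − 0.3 = 2.597 mg/L as Cl₂.
(a) Cl₂ equivalent: 2.597 mg/L × 1,630,000 L = 4233 g.
(a) Product at 60.2% available Cl: 4233 / 0.602 = 7032 g.

(b) Volume: 911 m³ = 911,000 L.
(b) CYA to add: (45 − 1) = 44 mg/L × 911,000 L = 40,080 g cyanuric acid.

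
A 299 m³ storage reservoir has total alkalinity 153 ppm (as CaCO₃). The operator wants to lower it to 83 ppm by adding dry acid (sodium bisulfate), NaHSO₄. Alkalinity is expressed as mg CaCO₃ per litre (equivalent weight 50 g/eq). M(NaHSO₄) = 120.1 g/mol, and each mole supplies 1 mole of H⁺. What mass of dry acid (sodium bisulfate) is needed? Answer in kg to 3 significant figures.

50.3 kg

Volume: 299 m³ = 299,000 L.
Alkalinity to neutralize: (153 − 83) = 70 mg/L as CaCO₃ × 299,000 L = 20,930 g as CaCO₃.
Equivalents of H⁺ required: 20,930 ÷ 50 g/eq = 418.6 eq = 418.6 mol NaHSO₄.
Mass of NaHSO₄: 418.6 × 120.1 = 50,270 g.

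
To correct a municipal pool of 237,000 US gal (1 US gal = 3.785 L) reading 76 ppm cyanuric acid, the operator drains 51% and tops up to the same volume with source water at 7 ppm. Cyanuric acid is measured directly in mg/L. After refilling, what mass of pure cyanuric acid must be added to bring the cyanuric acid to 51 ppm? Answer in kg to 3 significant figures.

Volume: 237,000 US gal × 3.785 L/gal = 897,045 L.
After draining 51% and refilling: 76 × 0.49 + 7 × 0.51 = 40.81 ppm.
Deficit to target: 51 − 40.81 = 10.19 mg/L.
Mass: 10.19 mg/L × 897,045 L = 9141 g cyanuric acid.

9.14 kg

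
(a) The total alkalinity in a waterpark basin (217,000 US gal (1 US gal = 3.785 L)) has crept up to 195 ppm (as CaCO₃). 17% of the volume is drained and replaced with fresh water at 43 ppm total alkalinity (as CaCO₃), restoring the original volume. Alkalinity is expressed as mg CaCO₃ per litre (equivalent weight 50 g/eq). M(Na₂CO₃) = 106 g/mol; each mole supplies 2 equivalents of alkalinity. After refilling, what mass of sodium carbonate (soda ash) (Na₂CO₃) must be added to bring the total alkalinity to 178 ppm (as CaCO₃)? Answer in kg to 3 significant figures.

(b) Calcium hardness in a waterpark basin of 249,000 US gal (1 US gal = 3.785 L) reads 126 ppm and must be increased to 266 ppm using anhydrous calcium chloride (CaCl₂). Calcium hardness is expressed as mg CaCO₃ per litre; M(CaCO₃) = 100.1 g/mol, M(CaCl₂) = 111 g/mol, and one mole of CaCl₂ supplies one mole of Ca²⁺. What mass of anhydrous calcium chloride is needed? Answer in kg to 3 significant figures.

(a) 7.70 kg; (b) 146 kg

(a) Volume: 217,000 US gal × 3.785 L/gal = 821,345 L.
(a) After draining 17% and refilling: 195 × 0.83 + 43 × 0.17 = 169.16 ppm.
(a) Deficit to target: 178 − 169.16 = 8.84 mg/L.
(a) As CaCO₃: 8.84 mg/L × 821,345 L = 7261 g; ÷ 50 g/eq ÷ 2 = 72.61 mol Na₂CO₃.
(a) Mass: 72.61 × 106 = 7696 g.

(b) Volume: 249,000 US gal × 3.785 L/gal = 942,465 L.
(b) Hardness to add: (266 − 126) = 140 mg/L as CaCO₃ × 942,465 L = 131,900 g as CaCO₃.
(b) Moles of Ca²⁺ (1 mol Ca²⁺ ≡ 1 mol CaCO₃): 131,900 / 100.1 g/mol = 1318 mol.
(b) Mass of CaCl₂: 1318 × 111 = 146,300 g.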